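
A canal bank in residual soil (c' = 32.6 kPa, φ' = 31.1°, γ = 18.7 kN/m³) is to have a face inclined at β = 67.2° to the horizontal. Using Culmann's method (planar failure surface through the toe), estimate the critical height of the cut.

H_c = 28.67 m

Culmann's analysis gives the critical failure plane at α_cr = (β + φ')/2 = (67.2 + 31.1)/2 = 49.2°, and the critical height
H_c = (4c'/γ) · sinβ cosφ' / [1 − cos(β − φ')]
    = (4·32.6/18.7) · sin67.2°·cos31.1° / [1 − cos(36.1°)]
    = 6.973 · 0.9219·0.8563 / [1 − 0.8080]
    = 6.973 · 0.7894 / 0.1920
    = 28.67 m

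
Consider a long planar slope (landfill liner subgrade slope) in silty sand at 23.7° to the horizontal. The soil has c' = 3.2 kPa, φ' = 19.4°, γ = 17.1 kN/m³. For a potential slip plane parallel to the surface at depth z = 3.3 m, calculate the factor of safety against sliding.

For an infinite slope with a slip plane parallel to the surface (no pore pressure): FS = [c' + γz cos²β tanφ'] / [γz sinβ cosβ].
γz = 17.1·3.3 = 56.43 kN/m²
Numerator = 3.2 + 56.43·cos²23.7°·tan19.4° = 3.2 + 56.43·0.8384·0.3522 = 19.862 kPa
Denominator = 56.43·sin23.7°·cos23.7° = 56.43·0.4019·0.9157 = 20.769 kPa
FS = 19.862 / 20.769 = 0.956

FS = 0.96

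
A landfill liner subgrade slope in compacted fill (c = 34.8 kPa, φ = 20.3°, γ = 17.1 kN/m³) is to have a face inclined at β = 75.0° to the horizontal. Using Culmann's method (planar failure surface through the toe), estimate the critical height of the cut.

Culmann's analysis gives the critical failure plane at α_cr = (β + φ)/2 = (75.0 + 20.3)/2 = 47.6°, and the critical height
H_c = (4c/γ) · sinβ cosφ / [1 − cos(β − φ)]
    = (4·34.8/17.1) · sin75.0°·cos20.3° / [1 − cos(54.7°)]
    = 8.140 · 0.9659·0.9379 / [1 − 0.5779]
    = 8.140 · 0.9059 / 0.4221
    = 17.47 m

H_c = 17.47 m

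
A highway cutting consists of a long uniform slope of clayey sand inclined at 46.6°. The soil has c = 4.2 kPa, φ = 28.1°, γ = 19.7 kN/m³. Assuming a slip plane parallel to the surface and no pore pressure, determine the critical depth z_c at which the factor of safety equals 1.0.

Setting FS = 1.00 in FS = [c + γz cos²β tanφ] / [γz sinβ cosβ] and solving for z:
z = c / [γ cosβ (FS·sinβ − cosβ·tanφ)]
  = 4.2 / [19.7·cos46.6°·(1.00·sin46.6° − cos46.6°·tan28.1°)]
  = 4.2 / [19.7·0.6871·(1.00·0.7266 − 0.6871·0.5340)]
  = 4.2 / 4.8688 = 0.863 m

z_c = 0.86 m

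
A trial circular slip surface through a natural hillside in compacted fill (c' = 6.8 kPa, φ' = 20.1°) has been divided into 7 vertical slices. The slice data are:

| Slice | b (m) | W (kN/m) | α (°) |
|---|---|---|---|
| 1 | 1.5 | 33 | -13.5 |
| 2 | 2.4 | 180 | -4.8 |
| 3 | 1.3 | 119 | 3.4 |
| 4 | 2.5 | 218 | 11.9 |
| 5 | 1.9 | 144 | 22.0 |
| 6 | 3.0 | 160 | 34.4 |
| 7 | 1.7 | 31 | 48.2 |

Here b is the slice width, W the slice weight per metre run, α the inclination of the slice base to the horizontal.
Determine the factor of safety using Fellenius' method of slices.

FS = 2.10

Ordinary method of slices: FS = Σ[c'·Δl_i + (W_i cosα_i)·tanφ'] / Σ W_i sinα_i, with Δl_i = b_i / cosα_i.
Slice 1: Δl = 1.5/cos(-13.5°) = 1.543 m; N'_1 = 33·cos(-13.5°) = 32.1; c'Δl = 10.49; W sinα = -7.7
Slice 2: Δl = 2.4/cos(-4.8°) = 2.408 m; N'_2 = 180·cos(-4.8°) = 179.4; c'Δl = 16.38; W sinα = -15.1
Slice 3: Δl = 1.3/cos3.4° = 1.302 m; N'_3 = 119·cos3.4° = 118.8; c'Δl = 8.86; W sinα = 7.1
Slice 4: Δl = 2.5/cos11.9° = 2.555 m; N'_4 = 218·cos11.9° = 213.3; c'Δl = 17.37; W sinα = 45.0
Slice 5: Δl = 1.9/cos22.0° = 2.049 m; N'_5 = 144·cos22.0° = 133.5; c'Δl = 13.93; W sinα = 53.9
Slice 6: Δl = 3.0/cos34.4° = 3.636 m; N'_6 = 160·cos34.4° = 132.0; c'Δl = 24.72; W sinα = 90.4
Slice 7: Δl = 1.7/cos48.2° = 2.551 m; N'_7 = 31·cos48.2° = 20.7; c'Δl = 17.34; W sinα = 23.1
Σc'Δl = 109.1 kN/m; ΣN' = 829.8 kN/m; ΣW sinα = 196.7 kN/m
Resisting = 109.1 + 829.8·tan20.1° = 109.1 + 303.6 = 412.7 kN/m
FS = 412.7 / 196.7 = 2.098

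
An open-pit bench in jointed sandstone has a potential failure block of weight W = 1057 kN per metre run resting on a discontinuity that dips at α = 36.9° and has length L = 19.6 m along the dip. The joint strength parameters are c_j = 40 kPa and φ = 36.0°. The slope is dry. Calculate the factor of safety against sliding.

Resolving the block weight along and normal to the plane and applying the Mohr–Coulomb strength on the joint:
N' = W cosα = 1057·cos36.9° = 845.3 kN/m
Driving force T = W sinα = 1057·sin36.9° = 634.6 kN/m
Resisting force R = c_j·L + N'·tanφ = 40·19.6 + 845.3·tan36.0° = 784.0 + 614.1 = 1398.1 kN/m
FS = R / T = 1398.1 / 634.6 = 2.203

FS = 2.20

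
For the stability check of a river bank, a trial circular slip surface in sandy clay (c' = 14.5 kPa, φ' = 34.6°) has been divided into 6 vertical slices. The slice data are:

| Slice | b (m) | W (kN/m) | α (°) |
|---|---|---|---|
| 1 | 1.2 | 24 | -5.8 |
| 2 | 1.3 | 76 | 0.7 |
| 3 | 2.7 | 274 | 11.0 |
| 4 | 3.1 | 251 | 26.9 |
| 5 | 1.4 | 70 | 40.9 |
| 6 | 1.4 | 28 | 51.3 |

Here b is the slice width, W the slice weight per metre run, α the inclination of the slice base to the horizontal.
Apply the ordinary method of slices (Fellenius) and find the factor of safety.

FS = 2.77

Ordinary method of slices: FS = Σ[c'·Δl_i + (W_i cosα_i)·tanφ'] / Σ W_i sinα_i, with Δl_i = b_i / cosα_i.
Slice 1: Δl = 1.2/cos(-5.8°) = 1.206 m; N'_1 = 24·cos(-5.8°) = 23.9; c'Δl = 17.49; W sinα = -2.4
Slice 2: Δl = 1.3/cos0.7° = 1.300 m; N'_2 = 76·cos0.7° = 76.0; c'Δl = 18.85; W sinα = 0.9
Slice 3: Δl = 2.7/cos11.0° = 2.751 m; N'_3 = 274·cos11.0° = 269.0; c'Δl = 39.88; W sinα = 52.3
Slice 4: Δl = 3.1/cos26.9° = 3.476 m; N'_4 = 251·cos26.9° = 223.8; c'Δl = 50.40; W sinα = 113.6
Slice 5: Δl = 1.4/cos40.9° = 1.852 m; N'_5 = 70·cos40.9° = 52.9; c'Δl = 26.86; W sinα = 45.8
Slice 6: Δl = 1.4/cos51.3° = 2.239 m; N'_6 = 28·cos51.3° = 17.5; c'Δl = 32.47; W sinα = 21.9
Σc'Δl = 186.0 kN/m; ΣN' = 663.1 kN/m; ΣW sinα = 232.0 kN/m
Resisting = 186.0 + 663.1·tan34.6° = 186.0 + 457.4 = 643.4 kN/m
FS = 643.4 / 232.0 = 2.773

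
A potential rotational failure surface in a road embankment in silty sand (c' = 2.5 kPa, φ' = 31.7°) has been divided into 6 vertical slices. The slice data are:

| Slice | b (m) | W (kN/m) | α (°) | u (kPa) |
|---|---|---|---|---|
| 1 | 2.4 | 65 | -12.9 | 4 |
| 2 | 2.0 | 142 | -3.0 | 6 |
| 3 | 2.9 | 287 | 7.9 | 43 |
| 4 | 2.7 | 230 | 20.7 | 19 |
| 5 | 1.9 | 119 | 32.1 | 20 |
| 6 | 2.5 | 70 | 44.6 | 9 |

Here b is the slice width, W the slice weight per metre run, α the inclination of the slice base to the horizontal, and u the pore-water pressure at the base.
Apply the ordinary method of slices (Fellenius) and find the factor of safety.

FS = 1.87

Ordinary method of slices: FS = Σ[c'·Δl_i + (W_i cosα_i − u_i·Δl_i)·tanφ'] / Σ W_i sinα_i, with Δl_i = b_i / cosα_i.
Slice 1: Δl = 2.4/cos(-12.9°) = 2.462 m; N'_1 = 65·cos(-12.9°) − 4·2.462 = 53.5; c'Δl = 6.16; W sinα = -14.5
Slice 2: Δl = 2.0/cos(-3.0°) = 2.003 m; N'_2 = 142·cos(-3.0°) − 6·2.003 = 129.8; c'Δl = 5.01; W sinα = -7.4
Slice 3: Δl = 2.9/cos7.9° = 2.928 m; N'_3 = 287·cos7.9° − 43·2.928 = 158.4; c'Δl = 7.32; W sinα = 39.4
Slice 4: Δl = 2.7/cos20.7° = 2.886 m; N'_4 = 230·cos20.7° − 19·2.886 = 160.3; c'Δl = 7.22; W sinα = 81.3
Slice 5: Δl = 1.9/cos32.1° = 2.243 m; N'_5 = 119·cos32.1° − 20·2.243 = 55.9; c'Δl = 5.61; W sinα = 63.2
Slice 6: Δl = 2.5/cos44.6° = 3.511 m; N'_6 = 70·cos44.6° − 9·3.511 = 18.2; c'Δl = 8.78; W sinα = 49.2
Σc'Δl = 40.1 kN/m; ΣN' = 576.2 kN/m; ΣW sinα = 211.2 kN/m
Resisting = 40.1 + 576.2·tan31.7° = 40.1 + 355.9 = 395.9 kN/m
FS = 395.9 / 211.2 = 1.875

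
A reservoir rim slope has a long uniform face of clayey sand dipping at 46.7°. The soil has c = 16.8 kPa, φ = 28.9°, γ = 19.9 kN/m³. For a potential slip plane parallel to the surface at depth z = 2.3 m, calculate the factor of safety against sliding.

For an infinite slope with a slip plane parallel to the surface (no pore pressure): FS = [c + γz cos²β tanφ] / [γz sinβ cosβ].
γz = 19.9·2.3 = 45.77 kN/m²
Numerator = 16.8 + 45.77·cos²46.7°·tan28.9° = 16.8 + 45.77·0.4703·0.5520 = 28.684 kPa
Denominator = 45.77·sin46.7°·cos46.7° = 45.77·0.7278·0.6858 = 22.845 kPa
FS = 28.684 / 22.845 = 1.256

FS = 1.26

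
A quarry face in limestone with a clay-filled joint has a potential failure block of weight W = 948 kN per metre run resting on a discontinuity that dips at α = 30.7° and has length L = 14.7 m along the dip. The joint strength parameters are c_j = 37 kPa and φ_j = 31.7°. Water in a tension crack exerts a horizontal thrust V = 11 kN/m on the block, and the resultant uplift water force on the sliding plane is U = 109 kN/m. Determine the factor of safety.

FS = 1.98

Resolving the block weight along and normal to the plane and applying the Mohr–Coulomb strength on the joint:
N' = W cosα − U − V sinα = 948·cos30.7° − 109 − 11·sin30.7° = 700.5 kN/m
Driving force T = W sinα + V cosα = 948·sin30.7° + 11·cos30.7° = 493.5 kN/m
Resisting force R = c_j·L + N'·tanφ_j = 37·14.7 + 700.5·tan31.7° = 543.9 + 432.7 = 976.6 kN/m
FS = R / T = 976.6 / 493.5 = 1.979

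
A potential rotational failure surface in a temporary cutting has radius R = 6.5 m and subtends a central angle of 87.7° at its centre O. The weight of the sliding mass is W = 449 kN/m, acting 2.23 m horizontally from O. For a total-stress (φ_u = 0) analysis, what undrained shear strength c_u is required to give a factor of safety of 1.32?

c_u = 20.4 kPa

FS = c_u·L_a·R / (W·d), so c_u = FS·W·d / (L_a·R).
Arc length L_a = R·θ = 6.5·(87.7°·π/180) = 6.5·1.5307 = 9.95 m
c_u = 1.32·449·2.23 / (9.95·6.5) = 1321.7 / 64.67 = 20.44 kPa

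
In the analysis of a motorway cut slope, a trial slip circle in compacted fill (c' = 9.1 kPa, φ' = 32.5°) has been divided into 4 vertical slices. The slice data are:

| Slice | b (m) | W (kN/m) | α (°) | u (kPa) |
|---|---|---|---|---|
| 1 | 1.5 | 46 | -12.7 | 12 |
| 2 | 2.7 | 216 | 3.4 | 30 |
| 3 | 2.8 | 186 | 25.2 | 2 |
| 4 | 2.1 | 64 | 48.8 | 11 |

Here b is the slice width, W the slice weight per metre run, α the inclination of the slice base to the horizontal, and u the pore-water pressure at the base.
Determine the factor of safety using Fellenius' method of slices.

FS = 2.35

Ordinary method of slices: FS = Σ[c'·Δl_i + (W_i cosα_i − u_i·Δl_i)·tanφ'] / Σ W_i sinα_i, with Δl_i = b_i / cosα_i.
Slice 1: Δl = 1.5/cos(-12.7°) = 1.538 m; N'_1 = 46·cos(-12.7°) − 12·1.538 = 26.4; c'Δl = 13.99; W sinα = -10.1
Slice 2: Δl = 2.7/cos3.4° = 2.705 m; N'_2 = 216·cos3.4° − 30·2.705 = 134.5; c'Δl = 24.61; W sinα = 12.8
Slice 3: Δl = 2.8/cos25.2° = 3.095 m; N'_3 = 186·cos25.2° − 2·3.095 = 162.1; c'Δl = 28.16; W sinα = 79.2
Slice 4: Δl = 2.1/cos48.8° = 3.188 m; N'_4 = 64·cos48.8° − 11·3.188 = 7.1; c'Δl = 29.01; W sinα = 48.2
Σc'Δl = 95.8 kN/m; ΣN' = 330.1 kN/m; ΣW sinα = 130.0 kN/m
Resisting = 95.8 + 330.1·tan32.5° = 95.8 + 210.3 = 306.1 kN/m
FS = 306.1 / 130.0 = 2.354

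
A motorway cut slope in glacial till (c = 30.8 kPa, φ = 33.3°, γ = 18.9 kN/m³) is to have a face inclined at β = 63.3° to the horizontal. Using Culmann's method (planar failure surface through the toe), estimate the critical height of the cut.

H_c = 36.33 m

Culmann's analysis gives the critical failure plane at α_cr = (β + φ)/2 = (63.3 + 33.3)/2 = 48.3°, and the critical height
H_c = (4c/γ) · sinβ cosφ / [1 − cos(β − φ)]
    = (4·30.8/18.9) · sin63.3°·cos33.3° / [1 − cos(30.0°)]
    = 6.519 · 0.8934·0.8358 / [1 − 0.8660]
    = 6.519 · 0.7467 / 0.1340
    = 36.33 m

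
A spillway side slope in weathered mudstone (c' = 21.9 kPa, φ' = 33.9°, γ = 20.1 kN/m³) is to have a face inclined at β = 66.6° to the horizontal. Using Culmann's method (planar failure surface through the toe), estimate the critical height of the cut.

H_c = 20.95 m

Culmann's analysis gives the critical failure plane at α_cr = (β + φ')/2 = (66.6 + 33.9)/2 = 50.2°, and the critical height
H_c = (4c'/γ) · sinβ cosφ' / [1 − cos(β − φ')]
    = (4·21.9/20.1) · sin66.6°·cos33.9° / [1 − cos(32.7°)]
    = 4.358 · 0.9178·0.8300 / [1 − 0.8415]
    = 4.358 · 0.7617 / 0.1585
    = 20.95 m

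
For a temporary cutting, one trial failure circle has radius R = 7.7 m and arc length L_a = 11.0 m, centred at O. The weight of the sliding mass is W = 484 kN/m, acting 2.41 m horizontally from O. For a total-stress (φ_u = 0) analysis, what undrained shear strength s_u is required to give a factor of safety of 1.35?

s_u = 18.6 kPa

FS = s_u·L_a·R / (W·d), so s_u = FS·W·d / (L_a·R).
s_u = 1.35·484·2.41 / (11.00·7.7) = 1574.7 / 84.70 = 18.59 kPa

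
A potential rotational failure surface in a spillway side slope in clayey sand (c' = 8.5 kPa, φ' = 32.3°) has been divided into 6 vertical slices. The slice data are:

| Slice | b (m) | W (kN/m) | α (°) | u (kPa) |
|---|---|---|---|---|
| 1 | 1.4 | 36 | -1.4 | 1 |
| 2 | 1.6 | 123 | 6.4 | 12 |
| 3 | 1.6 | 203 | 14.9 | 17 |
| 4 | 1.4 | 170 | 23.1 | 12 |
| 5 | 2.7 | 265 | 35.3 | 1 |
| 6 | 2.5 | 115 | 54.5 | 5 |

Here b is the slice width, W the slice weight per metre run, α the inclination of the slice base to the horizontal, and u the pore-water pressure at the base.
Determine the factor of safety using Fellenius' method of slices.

FS = 1.48

Ordinary method of slices: FS = Σ[c'·Δl_i + (W_i cosα_i − u_i·Δl_i)·tanφ'] / Σ W_i sinα_i, with Δl_i = b_i / cosα_i.
Slice 1: Δl = 1.4/cos(-1.4°) = 1.400 m; N'_1 = 36·cos(-1.4°) − 1·1.400 = 34.6; c'Δl = 11.90; W sinα = -0.9
Slice 2: Δl = 1.6/cos6.4° = 1.610 m; N'_2 = 123·cos6.4° − 12·1.610 = 102.9; c'Δl = 13.69; W sinα = 13.7
Slice 3: Δl = 1.6/cos14.9° = 1.656 m; N'_3 = 203·cos14.9° − 17·1.656 = 168.0; c'Δl = 14.07; W sinα = 52.2
Slice 4: Δl = 1.4/cos23.1° = 1.522 m; N'_4 = 170·cos23.1° − 12·1.522 = 138.1; c'Δl = 12.94; W sinα = 66.7
Slice 5: Δl = 2.7/cos35.3° = 3.308 m; N'_5 = 265·cos35.3° − 1·3.308 = 213.0; c'Δl = 28.12; W sinα = 153.1
Slice 6: Δl = 2.5/cos54.5° = 4.305 m; N'_6 = 115·cos54.5° − 5·4.305 = 45.3; c'Δl = 36.59; W sinα = 93.6
Σc'Δl = 117.3 kN/m; ΣN' = 701.9 kN/m; ΣW sinα = 378.5 kN/m
Resisting = 117.3 + 701.9·tan32.3° = 117.3 + 443.7 = 561.0 kN/m
FS = 561.0 / 378.5 = 1.482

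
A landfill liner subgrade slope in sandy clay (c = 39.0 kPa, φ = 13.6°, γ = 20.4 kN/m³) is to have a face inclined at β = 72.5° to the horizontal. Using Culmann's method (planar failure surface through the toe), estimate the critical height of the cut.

H_c = 14.66 m

Culmann's analysis gives the critical failure plane at α_cr = (β + φ)/2 = (72.5 + 13.6)/2 = 43.0°, and the critical height
H_c = (4c/γ) · sinβ cosφ / [1 − cos(β − φ)]
    = (4·39.0/20.4) · sin72.5°·cos13.6° / [1 − cos(58.9°)]
    = 7.647 · 0.9537·0.9720 / [1 − 0.5165]
    = 7.647 · 0.9270 / 0.4835
    = 14.66 m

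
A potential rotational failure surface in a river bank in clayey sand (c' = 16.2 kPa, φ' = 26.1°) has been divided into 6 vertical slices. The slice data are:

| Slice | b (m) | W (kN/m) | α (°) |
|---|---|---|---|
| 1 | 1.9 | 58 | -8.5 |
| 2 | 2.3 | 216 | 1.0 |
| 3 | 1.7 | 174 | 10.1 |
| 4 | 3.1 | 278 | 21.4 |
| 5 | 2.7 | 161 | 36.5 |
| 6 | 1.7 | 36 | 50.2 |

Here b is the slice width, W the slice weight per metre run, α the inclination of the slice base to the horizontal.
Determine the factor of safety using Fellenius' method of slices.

Ordinary method of slices: FS = Σ[c'·Δl_i + (W_i cosα_i)·tanφ'] / Σ W_i sinα_i, with Δl_i = b_i / cosα_i.
Slice 1: Δl = 1.9/cos(-8.5°) = 1.921 m; N'_1 = 58·cos(-8.5°) = 57.4; c'Δl = 31.12; W sinα = -8.6
Slice 2: Δl = 2.3/cos1.0° = 2.300 m; N'_2 = 216·cos1.0° = 216.0; c'Δl = 37.27; W sinα = 3.8
Slice 3: Δl = 1.7/cos10.1° = 1.727 m; N'_3 = 174·cos10.1° = 171.3; c'Δl = 27.97; W sinα = 30.5
Slice 4: Δl = 3.1/cos21.4° = 3.330 m; N'_4 = 278·cos21.4° = 258.8; c'Δl = 53.94; W sinα = 101.4
Slice 5: Δl = 2.7/cos36.5° = 3.359 m; N'_5 = 161·cos36.5° = 129.4; c'Δl = 54.41; W sinα = 95.8
Slice 6: Δl = 1.7/cos50.2° = 2.656 m; N'_6 = 36·cos50.2° = 23.0; c'Δl = 43.02; W sinα = 27.7
Σc'Δl = 247.7 kN/m; ΣN' = 855.9 kN/m; ΣW sinα = 250.6 kN/m
Resisting = 247.7 + 855.9·tan26.1° = 247.7 + 419.3 = 667.1 kN/m
FS = 667.1 / 250.6 = 2.662

FS = 2.66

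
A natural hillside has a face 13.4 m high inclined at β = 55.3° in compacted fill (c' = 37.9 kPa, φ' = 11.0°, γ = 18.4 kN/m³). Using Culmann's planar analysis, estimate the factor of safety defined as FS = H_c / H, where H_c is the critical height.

H_c = (4c'/γ) · sinβ cosφ' / [1 − cos(β − φ')]
    = (4·37.9/18.4) · sin55.3°·cos11.0° / [1 − cos44.3°]
    = 8.239 · 0.8070 / 0.2843 = 23.39 m
FS = H_c / H = 23.39 / 13.4 = 1.745

FS = 1.75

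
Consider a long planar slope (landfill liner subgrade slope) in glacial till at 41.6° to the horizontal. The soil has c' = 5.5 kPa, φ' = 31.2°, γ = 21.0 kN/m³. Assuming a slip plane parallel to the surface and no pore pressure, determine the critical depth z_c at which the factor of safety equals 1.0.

Setting FS = 1.00 in FS = [c' + γz cos²β tanφ'] / [γz sinβ cosβ] and solving for z:
z = c' / [γ cosβ (FS·sinβ − cosβ·tanφ')]
  = 5.5 / [21.0·cos41.6°·(1.00·sin41.6° − cos41.6°·tan31.2°)]
  = 5.5 / [21.0·0.7478·(1.00·0.6639 − 0.7478·0.6056)]
  = 5.5 / 3.3142 = 1.660 m

z_c = 1.66 m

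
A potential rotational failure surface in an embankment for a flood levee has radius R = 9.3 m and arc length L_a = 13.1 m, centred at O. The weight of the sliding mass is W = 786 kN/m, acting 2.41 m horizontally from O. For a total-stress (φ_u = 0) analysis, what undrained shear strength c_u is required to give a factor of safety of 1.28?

FS = c_u·L_a·R / (W·d), so c_u = FS·W·d / (L_a·R).
c_u = 1.28·786·2.41 / (13.10·9.3) = 2424.7 / 121.83 = 19.90 kPa

c_u = 19.9 kPa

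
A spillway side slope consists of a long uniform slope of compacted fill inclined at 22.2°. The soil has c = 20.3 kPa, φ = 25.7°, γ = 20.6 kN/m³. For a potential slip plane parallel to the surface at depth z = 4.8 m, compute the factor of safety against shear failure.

For an infinite slope with a slip plane parallel to the surface (no pore pressure): FS = [c + γz cos²β tanφ] / [γz sinβ cosβ].
γz = 20.6·4.8 = 98.88 kN/m²
Numerator = 20.3 + 98.88·cos²22.2°·tan25.7° = 20.3 + 98.88·0.8572·0.4813 = 61.094 kPa
Denominator = 98.88·sin22.2°·cos22.2° = 98.88·0.3778·0.9259 = 34.591 kPa
FS = 61.094 / 34.591 = 1.766

FS = 1.77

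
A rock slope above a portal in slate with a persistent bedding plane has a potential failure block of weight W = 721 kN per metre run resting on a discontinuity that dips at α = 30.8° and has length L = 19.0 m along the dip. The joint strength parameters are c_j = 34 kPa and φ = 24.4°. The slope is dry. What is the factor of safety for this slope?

Resolving the block weight along and normal to the plane and applying the Mohr–Coulomb strength on the joint:
N' = W cosα = 721·cos30.8° = 619.3 kN/m
Driving force T = W sinα = 721·sin30.8° = 369.2 kN/m
Resisting force R = c_j·L + N'·tanφ = 34·19.0 + 619.3·tan24.4° = 646.0 + 280.9 = 926.9 kN/m
FS = R / T = 926.9 / 369.2 = 2.511

FS = 2.51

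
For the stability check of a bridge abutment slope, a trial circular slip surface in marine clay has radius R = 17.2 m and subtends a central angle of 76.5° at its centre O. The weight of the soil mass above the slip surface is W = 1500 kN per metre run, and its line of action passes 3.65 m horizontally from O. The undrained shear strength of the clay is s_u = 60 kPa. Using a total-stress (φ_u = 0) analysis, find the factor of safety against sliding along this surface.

FS = 4.33

Taking moments about the centre O, the resisting moment is provided by the undrained shear strength acting along the arc:
Arc length L_a = R·θ = 17.2·(76.5°·π/180) = 17.2·1.3352 = 22.97 m
M_R = s_u·L_a·R = 60·22.97·17.2 = 23699.9 kN·m/m
M_D = W·d = 1500·3.65 = 5475.0 kN·m/m
FS = M_R / M_D = 23699.9 / 5475.0 = 4.329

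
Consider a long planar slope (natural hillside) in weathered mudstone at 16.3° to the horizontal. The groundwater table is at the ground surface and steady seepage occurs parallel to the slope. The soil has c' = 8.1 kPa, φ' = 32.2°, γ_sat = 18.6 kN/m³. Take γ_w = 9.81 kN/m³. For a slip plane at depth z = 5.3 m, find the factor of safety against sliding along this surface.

FS = 1.32

With seepage parallel to the slope and the water table at the surface, the effective normal stress on the slip plane uses the buoyant unit weight γ' = γ_sat − γ_w while the driving shear stress uses γ_sat:
FS = [c' + γ' z cos²β tanφ'] / [γ_sat z sinβ cosβ]
γ' = 18.6 − 9.81 = 8.79 kN/m³
Numerator = 8.1 + 8.79·5.3·cos²16.3°·tan32.2° = 8.1 + 8.79·5.3·0.9212·0.6297 = 35.126 kPa
Denominator = 18.6·5.3·sin16.3°·cos16.3° = 18.6·5.3·0.2807·0.9598 = 26.556 kPa
FS = 35.126 / 26.556 = 1.323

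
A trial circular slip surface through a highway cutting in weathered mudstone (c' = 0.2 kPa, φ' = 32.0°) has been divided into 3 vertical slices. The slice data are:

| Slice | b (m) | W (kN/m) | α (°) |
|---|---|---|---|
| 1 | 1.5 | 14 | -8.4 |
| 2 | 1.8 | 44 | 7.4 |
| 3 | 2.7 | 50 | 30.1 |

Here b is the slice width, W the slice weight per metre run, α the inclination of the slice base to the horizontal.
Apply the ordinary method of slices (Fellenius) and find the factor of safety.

FS = 2.24

Ordinary method of slices: FS = Σ[c'·Δl_i + (W_i cosα_i)·tanφ'] / Σ W_i sinα_i, with Δl_i = b_i / cosα_i.
Slice 1: Δl = 1.5/cos(-8.4°) = 1.516 m; N'_1 = 14·cos(-8.4°) = 13.8; c'Δl = 0.30; W sinα = -2.0
Slice 2: Δl = 1.8/cos7.4° = 1.815 m; N'_2 = 44·cos7.4° = 43.6; c'Δl = 0.36; W sinα = 5.7
Slice 3: Δl = 2.7/cos30.1° = 3.121 m; N'_3 = 50·cos30.1° = 43.3; c'Δl = 0.62; W sinα = 25.1
Σc'Δl = 1.3 kN/m; ΣN' = 100.7 kN/m; ΣW sinα = 28.7 kN/m
Resisting = 1.3 + 100.7·tan32.0° = 1.3 + 62.9 = 64.2 kN/m
FS = 64.2 / 28.7 = 2.239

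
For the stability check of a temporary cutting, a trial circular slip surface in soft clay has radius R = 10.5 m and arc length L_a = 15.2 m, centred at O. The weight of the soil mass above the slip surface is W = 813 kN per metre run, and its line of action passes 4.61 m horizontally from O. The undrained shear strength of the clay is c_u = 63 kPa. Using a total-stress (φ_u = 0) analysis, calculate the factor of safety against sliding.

FS = 2.68

Taking moments about the centre O, the resisting moment is provided by the undrained shear strength acting along the arc:
M_R = c_u·L_a·R = 63·15.20·10.5 = 10054.8 kN·m/m
M_D = W·d = 813·4.61 = 3747.9 kN·m/m
FS = M_R / M_D = 10054.8 / 3747.9 = 2.683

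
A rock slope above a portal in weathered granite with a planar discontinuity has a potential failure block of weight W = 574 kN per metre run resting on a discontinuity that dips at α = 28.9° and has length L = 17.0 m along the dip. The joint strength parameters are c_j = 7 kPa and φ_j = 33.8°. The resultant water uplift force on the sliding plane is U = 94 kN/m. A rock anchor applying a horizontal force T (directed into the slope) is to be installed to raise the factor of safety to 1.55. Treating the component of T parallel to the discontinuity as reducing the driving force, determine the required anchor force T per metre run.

Resolving forces along and normal to the sliding plane, with the horizontal anchor force T adding T·sinα to the effective normal force and T·cosα acting up the plane against the driving force:
FS = [c_jL + (W cosα − U + T sinα) tanφ_j] / [W sinα − T cosα]
Without the anchor: N' = 408.5 kN/m, driving T_d = 277.4 kN/m, resisting R = 7·17.0 + 408.5·tan33.8° = 392.5 kN/m, FS = 1.41.
Setting FS = 1.55 and solving for T:
1.55·(277.4 − T cos28.9°) = 392.5 + T sin28.9°·tan33.8°
T·(sin28.9°·tan33.8° + 1.55·cos28.9°) = 1.55·277.4 − 392.5
T·(0.4833·0.6694 + 1.55·0.8755) = 430.0 − 392.5 = 37.5
T·1.6805 = 37.5
T = 22.3 kN/m

T = 22 kN/m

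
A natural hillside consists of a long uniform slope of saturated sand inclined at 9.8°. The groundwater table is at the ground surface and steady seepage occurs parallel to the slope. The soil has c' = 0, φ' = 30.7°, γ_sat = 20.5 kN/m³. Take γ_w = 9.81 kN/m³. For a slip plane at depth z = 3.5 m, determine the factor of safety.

With seepage parallel to the slope and the water table at the surface, the effective normal stress on the slip plane uses the buoyant unit weight γ' = γ_sat − γ_w while the driving shear stress uses γ_sat:
FS = [c' + γ' z cos²β tanφ'] / [γ_sat z sinβ cosβ]
(For c' = 0 this reduces to FS = (γ'/γ_sat)·tanφ'/tanβ.)
γ' = 20.5 − 9.81 = 10.69 kN/m³
Numerator = 0.0 + 10.69·3.5·cos²9.8°·tan30.7° = 0.0 + 10.69·3.5·0.9710·0.5938 = 21.572 kPa
Denominator = 20.5·3.5·sin9.8°·cos9.8° = 20.5·3.5·0.1702·0.9854 = 12.034 kPa
FS = 21.572 / 12.034 = 1.793

FS = 1.79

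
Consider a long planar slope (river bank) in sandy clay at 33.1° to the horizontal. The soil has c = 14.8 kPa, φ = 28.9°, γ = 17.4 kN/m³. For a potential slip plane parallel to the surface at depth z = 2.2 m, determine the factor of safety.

FS = 1.69

For an infinite slope with a slip plane parallel to the surface (no pore pressure): FS = [c + γz cos²β tanφ] / [γz sinβ cosβ].
γz = 17.4·2.2 = 38.28 kN/m²
Numerator = 14.8 + 38.28·cos²33.1°·tan28.9° = 14.8 + 38.28·0.7018·0.5520 = 29.630 kPa
Denominator = 38.28·sin33.1°·cos33.1° = 38.28·0.5461·0.8377 = 17.512 kPa
FS = 29.630 / 17.512 = 1.692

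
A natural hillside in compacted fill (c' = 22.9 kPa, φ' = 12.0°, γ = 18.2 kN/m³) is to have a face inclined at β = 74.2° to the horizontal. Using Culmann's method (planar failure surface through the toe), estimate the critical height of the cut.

Culmann's analysis gives the critical failure plane at α_cr = (β + φ')/2 = (74.2 + 12.0)/2 = 43.1°, and the critical height
H_c = (4c'/γ) · sinβ cosφ' / [1 − cos(β − φ')]
    = (4·22.9/18.2) · sin74.2°·cos12.0° / [1 − cos(62.2°)]
    = 5.033 · 0.9622·0.9781 / [1 − 0.4664]
    = 5.033 · 0.9412 / 0.5336
    = 8.88 m

H_c = 8.88 m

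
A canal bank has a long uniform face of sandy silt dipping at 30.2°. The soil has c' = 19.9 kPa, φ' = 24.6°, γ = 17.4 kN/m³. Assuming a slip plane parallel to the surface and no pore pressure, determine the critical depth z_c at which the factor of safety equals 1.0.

z_c = 12.33 m

Setting FS = 1.00 in FS = [c' + γz cos²β tanφ'] / [γz sinβ cosβ] and solving for z:
z = c' / [γ cosβ (FS·sinβ − cosβ·tanφ')]
  = 19.9 / [17.4·cos30.2°·(1.00·sin30.2° − cos30.2°·tan24.6°)]
  = 19.9 / [17.4·0.8643·(1.00·0.5030 − 0.8643·0.4578)]
  = 19.9 / 1.6140 = 12.330 m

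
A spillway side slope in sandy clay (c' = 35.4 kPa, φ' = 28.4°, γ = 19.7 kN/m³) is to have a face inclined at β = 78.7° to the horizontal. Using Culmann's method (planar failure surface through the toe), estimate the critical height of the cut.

H_c = 17.16 m

Culmann's analysis gives the critical failure plane at α_cr = (β + φ')/2 = (78.7 + 28.4)/2 = 53.5°, and the critical height
H_c = (4c'/γ) · sinβ cosφ' / [1 − cos(β − φ')]
    = (4·35.4/19.7) · sin78.7°·cos28.4° / [1 − cos(50.3°)]
    = 7.188 · 0.9806·0.8796 / [1 − 0.6388]
    = 7.188 · 0.8626 / 0.3612
    = 17.16 m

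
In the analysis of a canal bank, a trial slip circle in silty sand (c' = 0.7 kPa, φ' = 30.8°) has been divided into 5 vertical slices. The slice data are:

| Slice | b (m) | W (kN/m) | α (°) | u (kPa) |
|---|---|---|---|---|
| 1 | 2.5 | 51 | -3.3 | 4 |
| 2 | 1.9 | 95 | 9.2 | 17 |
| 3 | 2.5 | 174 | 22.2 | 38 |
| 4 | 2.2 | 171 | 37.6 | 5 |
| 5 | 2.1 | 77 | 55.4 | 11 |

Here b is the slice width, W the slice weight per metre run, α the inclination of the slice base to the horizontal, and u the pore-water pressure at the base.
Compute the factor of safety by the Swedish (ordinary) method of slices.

Ordinary method of slices: FS = Σ[c'·Δl_i + (W_i cosα_i − u_i·Δl_i)·tanφ'] / Σ W_i sinα_i, with Δl_i = b_i / cosα_i.
Slice 1: Δl = 2.5/cos(-3.3°) = 2.504 m; N'_1 = 51·cos(-3.3°) − 4·2.504 = 40.9; c'Δl = 1.75; W sinα = -2.9
Slice 2: Δl = 1.9/cos9.2° = 1.925 m; N'_2 = 95·cos9.2° − 17·1.925 = 61.1; c'Δl = 1.35; W sinα = 15.2
Slice 3: Δl = 2.5/cos22.2° = 2.700 m; N'_3 = 174·cos22.2° − 38·2.700 = 58.5; c'Δl = 1.89; W sinα = 65.7
Slice 4: Δl = 2.2/cos37.6° = 2.777 m; N'_4 = 171·cos37.6° − 5·2.777 = 121.6; c'Δl = 1.94; W sinα = 104.3
Slice 5: Δl = 2.1/cos55.4° = 3.698 m; N'_5 = 77·cos55.4° − 11·3.698 = 3.0; c'Δl = 2.59; W sinα = 63.4
Σc'Δl = 9.5 kN/m; ΣN' = 285.1 kN/m; ΣW sinα = 245.7 kN/m
Resisting = 9.5 + 285.1·tan30.8° = 9.5 + 169.9 = 179.5 kN/m
FS = 179.5 / 245.7 = 0.730

FS = 0.73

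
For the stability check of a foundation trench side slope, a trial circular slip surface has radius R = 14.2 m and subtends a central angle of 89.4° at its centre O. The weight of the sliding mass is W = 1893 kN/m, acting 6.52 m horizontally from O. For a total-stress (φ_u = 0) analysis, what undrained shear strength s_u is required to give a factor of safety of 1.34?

s_u = 52.6 kPa

FS = s_u·L_a·R / (W·d), so s_u = FS·W·d / (L_a·R).
Arc length L_a = R·θ = 14.2·(89.4°·π/180) = 14.2·1.5603 = 22.16 m
s_u = 1.34·1893·6.52 / (22.16·14.2) = 16538.8 / 314.62 = 52.57 kPa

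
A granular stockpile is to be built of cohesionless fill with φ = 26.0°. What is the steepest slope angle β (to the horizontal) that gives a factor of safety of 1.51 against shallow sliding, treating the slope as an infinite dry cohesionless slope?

For an infinite dry cohesionless slope FS = tanφ/tanβ, so tanβ = tanφ / FS.
tanβ = tan26.0° / 1.51 = 0.4877 / 1.51 = 0.3230
β = arctan(0.3230) = 17.90°

β = 17.9°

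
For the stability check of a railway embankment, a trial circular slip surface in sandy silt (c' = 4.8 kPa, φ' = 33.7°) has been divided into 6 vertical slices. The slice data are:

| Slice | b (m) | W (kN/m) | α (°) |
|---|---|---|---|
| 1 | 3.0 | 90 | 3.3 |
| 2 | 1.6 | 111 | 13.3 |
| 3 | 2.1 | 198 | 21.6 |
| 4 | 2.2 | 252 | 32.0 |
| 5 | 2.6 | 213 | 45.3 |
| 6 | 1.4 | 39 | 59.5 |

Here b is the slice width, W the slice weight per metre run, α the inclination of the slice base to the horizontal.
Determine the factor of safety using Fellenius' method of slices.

FS = 1.39

Ordinary method of slices: FS = Σ[c'·Δl_i + (W_i cosα_i)·tanφ'] / Σ W_i sinα_i, with Δl_i = b_i / cosα_i.
Slice 1: Δl = 3.0/cos3.3° = 3.005 m; N'_1 = 90·cos3.3° = 89.9; c'Δl = 14.42; W sinα = 5.2
Slice 2: Δl = 1.6/cos13.3° = 1.644 m; N'_2 = 111·cos13.3° = 108.0; c'Δl = 7.89; W sinα = 25.5
Slice 3: Δl = 2.1/cos21.6° = 2.259 m; N'_3 = 198·cos21.6° = 184.1; c'Δl = 10.84; W sinα = 72.9
Slice 4: Δl = 2.2/cos32.0° = 2.594 m; N'_4 = 252·cos32.0° = 213.7; c'Δl = 12.45; W sinα = 133.5
Slice 5: Δl = 2.6/cos45.3° = 3.696 m; N'_5 = 213·cos45.3° = 149.8; c'Δl = 17.74; W sinα = 151.4
Slice 6: Δl = 1.4/cos59.5° = 2.758 m; N'_6 = 39·cos59.5° = 19.8; c'Δl = 13.24; W sinα = 33.6
Σc'Δl = 76.6 kN/m; ΣN' = 765.3 kN/m; ΣW sinα = 422.1 kN/m
Resisting = 76.6 + 765.3·tan33.7° = 76.6 + 510.4 = 587.0 kN/m
FS = 587.0 / 422.1 = 1.390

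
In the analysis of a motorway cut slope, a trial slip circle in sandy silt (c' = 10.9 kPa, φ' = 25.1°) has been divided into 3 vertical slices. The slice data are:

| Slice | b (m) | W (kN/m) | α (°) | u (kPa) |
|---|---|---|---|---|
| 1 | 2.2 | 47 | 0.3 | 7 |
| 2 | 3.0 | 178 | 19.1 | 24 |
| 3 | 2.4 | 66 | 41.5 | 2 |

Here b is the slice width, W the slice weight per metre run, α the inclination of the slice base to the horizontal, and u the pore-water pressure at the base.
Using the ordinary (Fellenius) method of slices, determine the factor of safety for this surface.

Ordinary method of slices: FS = Σ[c'·Δl_i + (W_i cosα_i − u_i·Δl_i)·tanφ'] / Σ W_i sinα_i, with Δl_i = b_i / cosα_i.
Slice 1: Δl = 2.2/cos0.3° = 2.200 m; N'_1 = 47·cos0.3° − 7·2.200 = 31.6; c'Δl = 23.98; W sinα = 0.2
Slice 2: Δl = 3.0/cos19.1° = 3.175 m; N'_2 = 178·cos19.1° − 24·3.175 = 92.0; c'Δl = 34.61; W sinα = 58.2
Slice 3: Δl = 2.4/cos41.5° = 3.204 m; N'_3 = 66·cos41.5° − 2·3.204 = 43.0; c'Δl = 34.93; W sinα = 43.7
Σc'Δl = 93.5 kN/m; ΣN' = 166.6 kN/m; ΣW sinα = 102.2 kN/m
Resisting = 93.5 + 166.6·tan25.1° = 93.5 + 78.1 = 171.6 kN/m
FS = 171.6 / 102.2 = 1.678

FS = 1.68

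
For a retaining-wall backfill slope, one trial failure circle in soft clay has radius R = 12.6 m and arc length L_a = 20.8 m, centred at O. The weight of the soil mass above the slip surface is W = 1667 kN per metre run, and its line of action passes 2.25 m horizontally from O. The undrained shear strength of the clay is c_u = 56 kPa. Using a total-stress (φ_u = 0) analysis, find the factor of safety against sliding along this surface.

FS = 3.91

Taking moments about the centre O, the resisting moment is provided by the undrained shear strength acting along the arc:
M_R = c_u·L_a·R = 56·20.80·12.6 = 14676.5 kN·m/m
M_D = W·d = 1667·2.25 = 3750.8 kN·m/m
FS = M_R / M_D = 14676.5 / 3750.8 = 3.913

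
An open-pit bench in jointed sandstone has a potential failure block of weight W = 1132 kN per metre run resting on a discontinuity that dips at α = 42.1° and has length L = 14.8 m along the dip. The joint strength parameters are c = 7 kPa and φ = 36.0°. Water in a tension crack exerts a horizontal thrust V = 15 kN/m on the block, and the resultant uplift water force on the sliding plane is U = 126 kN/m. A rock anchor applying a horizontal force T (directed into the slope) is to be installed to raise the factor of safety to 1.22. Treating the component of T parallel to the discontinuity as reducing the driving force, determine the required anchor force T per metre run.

T = 233 kN/m

Resolving forces along and normal to the sliding plane, with the horizontal anchor force T adding T·sinα to the effective normal force and T·cosα acting up the plane against the driving force:
FS = [cL + (W cosα − U − V sinα + T sinα) tanφ] / [W sinα + V cosα − T cosα]
Without the anchor: N' = 703.9 kN/m, driving T_d = 770.1 kN/m, resisting R = 7·14.8 + 703.9·tan36.0° = 615.0 kN/m, FS = 0.80.
Setting FS = 1.22 and solving for T:
1.22·(770.1 − T cos42.1°) = 615.0 + T sin42.1°·tan36.0°
T·(sin42.1°·tan36.0° + 1.22·cos42.1°) = 1.22·770.1 − 615.0
T·(0.6704·0.7265 + 1.22·0.7420) = 939.5 − 615.0 = 324.5
T·1.3923 = 324.5
T = 233.1 kN/m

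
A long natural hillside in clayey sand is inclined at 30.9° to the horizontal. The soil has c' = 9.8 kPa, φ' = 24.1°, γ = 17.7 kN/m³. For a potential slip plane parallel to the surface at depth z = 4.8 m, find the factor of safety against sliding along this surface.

FS = 1.01

For an infinite slope with a slip plane parallel to the surface (no pore pressure): FS = [c' + γz cos²β tanφ'] / [γz sinβ cosβ].
γz = 17.7·4.8 = 84.96 kN/m²
Numerator = 9.8 + 84.96·cos²30.9°·tan24.1° = 9.8 + 84.96·0.7363·0.4473 = 37.782 kPa
Denominator = 84.96·sin30.9°·cos30.9° = 84.96·0.5135·0.8581 = 37.438 kPa
FS = 37.782 / 37.438 = 1.009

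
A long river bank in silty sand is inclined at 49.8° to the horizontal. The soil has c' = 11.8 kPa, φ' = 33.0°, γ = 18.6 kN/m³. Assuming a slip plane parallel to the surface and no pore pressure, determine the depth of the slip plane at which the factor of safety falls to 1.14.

Setting FS = 1.14 in FS = [c' + γz cos²β tanφ'] / [γz sinβ cosβ] and solving for z:
z = c' / [γ cosβ (FS·sinβ − cosβ·tanφ')]
  = 11.8 / [18.6·cos49.8°·(1.14·sin49.8° − cos49.8°·tan33.0°)]
  = 11.8 / [18.6·0.6455·(1.14·0.7638 − 0.6455·0.6494)]
  = 11.8 / 5.4212 = 2.177 m

z = 2.18 m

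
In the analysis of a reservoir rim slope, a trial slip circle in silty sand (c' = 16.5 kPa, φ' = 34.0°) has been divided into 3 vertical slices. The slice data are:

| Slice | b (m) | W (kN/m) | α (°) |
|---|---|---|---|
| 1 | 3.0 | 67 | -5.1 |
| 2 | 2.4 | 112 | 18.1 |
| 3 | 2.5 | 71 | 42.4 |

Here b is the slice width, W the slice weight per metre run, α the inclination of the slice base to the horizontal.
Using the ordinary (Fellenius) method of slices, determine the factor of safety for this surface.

FS = 3.90

Ordinary method of slices: FS = Σ[c'·Δl_i + (W_i cosα_i)·tanφ'] / Σ W_i sinα_i, with Δl_i = b_i / cosα_i.
Slice 1: Δl = 3.0/cos(-5.1°) = 3.012 m; N'_1 = 67·cos(-5.1°) = 66.7; c'Δl = 49.70; W sinα = -6.0
Slice 2: Δl = 2.4/cos18.1° = 2.525 m; N'_2 = 112·cos18.1° = 106.5; c'Δl = 41.66; W sinα = 34.8
Slice 3: Δl = 2.5/cos42.4° = 3.385 m; N'_3 = 71·cos42.4° = 52.4; c'Δl = 55.86; W sinα = 47.9
Σc'Δl = 147.2 kN/m; ΣN' = 225.6 kN/m; ΣW sinα = 76.7 kN/m
Resisting = 147.2 + 225.6·tan34.0° = 147.2 + 152.2 = 299.4 kN/m
FS = 299.4 / 76.7 = 3.903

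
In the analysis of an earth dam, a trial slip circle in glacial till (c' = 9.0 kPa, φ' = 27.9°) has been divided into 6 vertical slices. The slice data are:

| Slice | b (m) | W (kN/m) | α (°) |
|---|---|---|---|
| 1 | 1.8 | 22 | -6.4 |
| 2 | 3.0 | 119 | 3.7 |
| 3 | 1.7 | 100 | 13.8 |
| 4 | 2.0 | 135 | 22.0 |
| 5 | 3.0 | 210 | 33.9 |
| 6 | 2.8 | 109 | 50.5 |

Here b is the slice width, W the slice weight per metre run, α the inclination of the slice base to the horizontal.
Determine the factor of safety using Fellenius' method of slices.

Ordinary method of slices: FS = Σ[c'·Δl_i + (W_i cosα_i)·tanφ'] / Σ W_i sinα_i, with Δl_i = b_i / cosα_i.
Slice 1: Δl = 1.8/cos(-6.4°) = 1.811 m; N'_1 = 22·cos(-6.4°) = 21.9; c'Δl = 16.30; W sinα = -2.5
Slice 2: Δl = 3.0/cos3.7° = 3.006 m; N'_2 = 119·cos3.7° = 118.8; c'Δl = 27.06; W sinα = 7.7
Slice 3: Δl = 1.7/cos13.8° = 1.751 m; N'_3 = 100·cos13.8° = 97.1; c'Δl = 15.75; W sinα = 23.9
Slice 4: Δl = 2.0/cos22.0° = 2.157 m; N'_4 = 135·cos22.0° = 125.2; c'Δl = 19.41; W sinα = 50.6
Slice 5: Δl = 3.0/cos33.9° = 3.614 m; N'_5 = 210·cos33.9° = 174.3; c'Δl = 32.53; W sinα = 117.1
Slice 6: Δl = 2.8/cos50.5° = 4.402 m; N'_6 = 109·cos50.5° = 69.3; c'Δl = 39.62; W sinα = 84.1
Σc'Δl = 150.7 kN/m; ΣN' = 606.5 kN/m; ΣW sinα = 280.9 kN/m
Resisting = 150.7 + 606.5·tan27.9° = 150.7 + 321.1 = 471.8 kN/m
FS = 471.8 / 280.9 = 1.680

FS = 1.68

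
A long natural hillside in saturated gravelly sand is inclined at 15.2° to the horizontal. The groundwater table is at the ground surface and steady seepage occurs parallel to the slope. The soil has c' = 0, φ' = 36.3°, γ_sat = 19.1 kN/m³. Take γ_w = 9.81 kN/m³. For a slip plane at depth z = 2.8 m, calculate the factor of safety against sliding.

FS = 1.32

With seepage parallel to the slope and the water table at the surface, the effective normal stress on the slip plane uses the buoyant unit weight γ' = γ_sat − γ_w while the driving shear stress uses γ_sat:
FS = [c' + γ' z cos²β tanφ'] / [γ_sat z sinβ cosβ]
(For c' = 0 this reduces to FS = (γ'/γ_sat)·tanφ'/tanβ.)
γ' = 19.1 − 9.81 = 9.29 kN/m³
Numerator = 0.0 + 9.29·2.8·cos²15.2°·tan36.3° = 0.0 + 9.29·2.8·0.9313·0.7346 = 17.794 kPa
Denominator = 19.1·2.8·sin15.2°·cos15.2° = 19.1·2.8·0.2622·0.9650 = 13.531 kPa
FS = 17.794 / 13.531 = 1.315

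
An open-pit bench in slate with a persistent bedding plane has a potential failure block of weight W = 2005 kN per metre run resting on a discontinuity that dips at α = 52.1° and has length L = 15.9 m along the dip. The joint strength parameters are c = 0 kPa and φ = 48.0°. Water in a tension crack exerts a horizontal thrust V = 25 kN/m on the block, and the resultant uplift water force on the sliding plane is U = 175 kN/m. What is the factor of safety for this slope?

Resolving the block weight along and normal to the plane and applying the Mohr–Coulomb strength on the joint:
N' = W cosα − U − V sinα = 2005·cos52.1° − 175 − 25·sin52.1° = 1036.9 kN/m
Driving force T = W sinα + V cosα = 2005·sin52.1° + 25·cos52.1° = 1597.5 kN/m
Resisting force R = c·L + N'·tanφ = 0·15.9 + 1036.9·tan48.0° = 0.0 + 1151.6 = 1151.6 kN/m
FS = R / T = 1151.6 / 1597.5 = 0.721

FS = 0.72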